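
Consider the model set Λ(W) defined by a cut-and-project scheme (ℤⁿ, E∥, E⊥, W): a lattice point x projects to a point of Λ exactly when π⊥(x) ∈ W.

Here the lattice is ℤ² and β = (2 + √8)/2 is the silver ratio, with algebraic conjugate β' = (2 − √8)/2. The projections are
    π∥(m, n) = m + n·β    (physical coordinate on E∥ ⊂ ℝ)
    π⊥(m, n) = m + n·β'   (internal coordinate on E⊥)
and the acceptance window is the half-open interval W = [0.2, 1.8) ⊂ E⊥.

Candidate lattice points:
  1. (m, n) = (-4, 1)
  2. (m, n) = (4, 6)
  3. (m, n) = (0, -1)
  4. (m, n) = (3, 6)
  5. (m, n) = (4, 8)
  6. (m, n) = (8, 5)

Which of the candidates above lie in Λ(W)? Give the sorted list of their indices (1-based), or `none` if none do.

2, 3, 4, 5

Compute β' = (2−√8)/2 = -0.4142, so π⊥(m,n) = m -0.4142·n.
[1] lift (-4,1): star map gives -4.4142; window check 0.2 ≤ -4.4142 < 1.8 is false → out
[2] lift (4,6): star map gives 1.5147; window check 0.2 ≤ 1.5147 < 1.8 is true → IN Λ
[3] lift (0,-1): star map gives 0.4142; window check 0.2 ≤ 0.4142 < 1.8 is true → IN Λ
[4] lift (3,6): star map gives 0.5147; window check 0.2 ≤ 0.5147 < 1.8 is true → IN Λ
[5] lift (4,8): star map gives 0.6863; window check 0.2 ≤ 0.6863 < 1.8 is true → IN Λ
[6] lift (8,5): star map gives 5.9289; window check 0.2 ≤ 5.9289 < 1.8 is false → out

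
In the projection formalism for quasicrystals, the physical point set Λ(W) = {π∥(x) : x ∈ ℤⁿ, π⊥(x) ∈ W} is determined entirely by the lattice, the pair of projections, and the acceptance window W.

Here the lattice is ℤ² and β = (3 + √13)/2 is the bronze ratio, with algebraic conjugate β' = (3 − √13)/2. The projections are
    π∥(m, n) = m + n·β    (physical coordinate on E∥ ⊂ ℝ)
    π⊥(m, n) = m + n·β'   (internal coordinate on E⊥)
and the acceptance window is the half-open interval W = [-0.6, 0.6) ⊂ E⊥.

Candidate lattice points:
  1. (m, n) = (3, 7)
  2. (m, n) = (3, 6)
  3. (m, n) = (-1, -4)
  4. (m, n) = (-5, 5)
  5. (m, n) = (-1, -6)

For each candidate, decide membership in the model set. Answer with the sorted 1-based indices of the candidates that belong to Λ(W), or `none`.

β' = (3−√13)/2 ≈ -0.3028.
[1] lift (3,7): star map gives 0.8806; window check -0.6 ≤ 0.8806 < 0.6 is false → out
[2] lift (3,6): star map gives 1.1833; window check -0.6 ≤ 1.1833 < 0.6 is false → out
[3] lift (-1,-4): star map gives 0.2111; window check -0.6 ≤ 0.2111 < 0.6 is true → IN Λ
[4] lift (-5,5): star map gives -6.5139; window check -0.6 ≤ -6.5139 < 0.6 is false → out
[5] lift (-1,-6): star map gives 0.8167; window check -0.6 ≤ 0.8167 < 0.6 is false → out

3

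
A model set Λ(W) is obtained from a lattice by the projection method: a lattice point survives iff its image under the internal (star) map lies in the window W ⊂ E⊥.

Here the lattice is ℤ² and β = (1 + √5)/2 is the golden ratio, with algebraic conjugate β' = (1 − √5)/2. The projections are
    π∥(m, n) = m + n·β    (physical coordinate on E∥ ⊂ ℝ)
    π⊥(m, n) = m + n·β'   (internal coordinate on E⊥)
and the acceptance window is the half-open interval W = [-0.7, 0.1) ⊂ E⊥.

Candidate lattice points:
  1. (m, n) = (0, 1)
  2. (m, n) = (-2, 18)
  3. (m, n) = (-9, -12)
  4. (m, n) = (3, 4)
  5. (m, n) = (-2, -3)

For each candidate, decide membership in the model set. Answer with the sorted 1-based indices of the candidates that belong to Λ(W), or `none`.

Numerically β ≈ 1.6180 and β' = −1/β ≈ -0.6180.
[1] lift (0,1): star map gives -0.6180; window check -0.7 ≤ -0.6180 < 0.1 is true → IN Λ
[2] lift (-2,18): star map gives -13.1246; window check -0.7 ≤ -13.1246 < 0.1 is false → out
[3] lift (-9,-12): star map gives -1.5836; window check -0.7 ≤ -1.5836 < 0.1 is false → out
[4] lift (3,4): star map gives 0.5279; window check -0.7 ≤ 0.5279 < 0.1 is false → out
[5] lift (-2,-3): star map gives -0.1459; window check -0.7 ≤ -0.1459 < 0.1 is true → IN Λ

1, 5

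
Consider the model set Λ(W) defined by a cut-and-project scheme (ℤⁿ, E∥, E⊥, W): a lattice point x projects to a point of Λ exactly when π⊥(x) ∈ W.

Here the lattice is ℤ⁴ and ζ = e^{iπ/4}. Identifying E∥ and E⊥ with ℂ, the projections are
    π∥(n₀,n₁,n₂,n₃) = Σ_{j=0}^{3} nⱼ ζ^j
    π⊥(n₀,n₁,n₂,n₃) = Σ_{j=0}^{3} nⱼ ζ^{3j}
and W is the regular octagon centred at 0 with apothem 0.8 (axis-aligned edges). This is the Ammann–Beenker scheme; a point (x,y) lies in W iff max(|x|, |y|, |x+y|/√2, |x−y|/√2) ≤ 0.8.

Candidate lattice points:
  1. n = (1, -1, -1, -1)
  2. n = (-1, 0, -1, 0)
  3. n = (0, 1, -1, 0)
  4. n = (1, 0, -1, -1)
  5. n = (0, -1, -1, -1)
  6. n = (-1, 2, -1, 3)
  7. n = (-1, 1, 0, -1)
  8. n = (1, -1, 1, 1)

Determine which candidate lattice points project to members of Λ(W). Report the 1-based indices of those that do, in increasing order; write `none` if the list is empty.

4, 5

Internal map: ζ^{3j} for j=0..3 gives (1,0), (−√2/2,√2/2), (0,−1), (√2/2,√2/2).
candidate 1: n = (1, -1, -1, -1) → π⊥ ≈ (+1.0000, -0.4142); max(|x|,|y|,|x±y|/√2) = 1.0000 > 0.8 ⇒ ∉ W
candidate 2: n = (-1, 0, -1, 0) → π⊥ ≈ (-1.0000, +1.0000); max(|x|,|y|,|x±y|/√2) = 1.4142 > 0.8 ⇒ ∉ W
candidate 3: n = (0, 1, -1, 0) → π⊥ ≈ (-0.7071, +1.7071); max(|x|,|y|,|x±y|/√2) = 1.7071 > 0.8 ⇒ ∉ W
candidate 4: n = (1, 0, -1, -1) → π⊥ ≈ (+0.2929, +0.2929); max(|x|,|y|,|x±y|/√2) = 0.4142 ≤ 0.8 ⇒ ∈ W
candidate 5: n = (0, -1, -1, -1) → π⊥ ≈ (+0.0000, -0.4142); max(|x|,|y|,|x±y|/√2) = 0.4142 ≤ 0.8 ⇒ ∈ W
candidate 6: n = (-1, 2, -1, 3) → π⊥ ≈ (-0.2929, +4.5355); max(|x|,|y|,|x±y|/√2) = 4.5355 > 0.8 ⇒ ∉ W
candidate 7: n = (-1, 1, 0, -1) → π⊥ ≈ (-2.4142, +0.0000); max(|x|,|y|,|x±y|/√2) = 2.4142 > 0.8 ⇒ ∉ W
candidate 8: n = (1, -1, 1, 1) → π⊥ ≈ (+2.4142, -1.0000); max(|x|,|y|,|x±y|/√2) = 2.4142 > 0.8 ⇒ ∉ W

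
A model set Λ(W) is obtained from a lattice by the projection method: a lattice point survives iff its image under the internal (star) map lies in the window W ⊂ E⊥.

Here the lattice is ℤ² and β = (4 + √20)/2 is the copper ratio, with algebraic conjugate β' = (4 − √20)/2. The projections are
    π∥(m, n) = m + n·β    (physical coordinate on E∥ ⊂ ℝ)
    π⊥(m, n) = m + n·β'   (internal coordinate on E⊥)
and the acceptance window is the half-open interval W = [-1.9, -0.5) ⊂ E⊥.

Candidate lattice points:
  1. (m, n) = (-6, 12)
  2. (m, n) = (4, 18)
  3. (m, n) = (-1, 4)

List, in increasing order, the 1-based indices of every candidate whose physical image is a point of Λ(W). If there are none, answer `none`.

Compute β' = (4−√20)/2 = -0.23607, so π⊥(m,n) = m -0.23607·n.
candidate 1: (m,n)=(-6,12) → π∥ = -6+12·β ≈ 44.83282, π⊥ = -6+12·β' ≈ -8.83282 ∉ [-1.9, -0.5) ⇒ out
candidate 2: (m,n)=(4,18) → π∥ = 4+18·β ≈ 80.24922, π⊥ = 4+18·β' ≈ -0.24922 ∉ [-1.9, -0.5) ⇒ out
candidate 3: (m,n)=(-1,4) → π∥ = -1+4·β ≈ 15.94427, π⊥ = -1+4·β' ≈ -1.94427 ∉ [-1.9, -0.5) ⇒ out

none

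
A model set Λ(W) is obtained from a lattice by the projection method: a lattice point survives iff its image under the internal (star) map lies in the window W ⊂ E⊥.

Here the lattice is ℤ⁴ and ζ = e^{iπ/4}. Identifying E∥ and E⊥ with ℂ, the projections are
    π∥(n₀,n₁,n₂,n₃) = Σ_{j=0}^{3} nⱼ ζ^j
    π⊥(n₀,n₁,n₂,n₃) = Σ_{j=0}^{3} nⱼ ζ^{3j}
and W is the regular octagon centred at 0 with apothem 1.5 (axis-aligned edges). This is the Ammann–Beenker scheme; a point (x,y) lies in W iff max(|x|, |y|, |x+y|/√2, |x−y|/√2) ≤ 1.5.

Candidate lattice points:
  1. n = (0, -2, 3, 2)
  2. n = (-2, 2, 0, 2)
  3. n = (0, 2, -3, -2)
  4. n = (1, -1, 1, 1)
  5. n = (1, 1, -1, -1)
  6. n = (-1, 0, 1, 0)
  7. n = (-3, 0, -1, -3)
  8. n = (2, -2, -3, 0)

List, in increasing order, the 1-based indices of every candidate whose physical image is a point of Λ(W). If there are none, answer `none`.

Internal map: ζ^{3j} for j=0..3 gives (1,0), (−√2/2,√2/2), (0,−1), (√2/2,√2/2).
candidate 1: n = (0, -2, 3, 2) → π⊥ ≈ (+2.82843, -3.00000); max(|x|,|y|,|x±y|/√2) = 4.12132 > 1.5 ⇒ ∉ W
candidate 2: n = (-2, 2, 0, 2) → π⊥ ≈ (-2.00000, +2.82843); max(|x|,|y|,|x±y|/√2) = 3.41421 > 1.5 ⇒ ∉ W
candidate 3: n = (0, 2, -3, -2) → π⊥ ≈ (-2.82843, +3.00000); max(|x|,|y|,|x±y|/√2) = 4.12132 > 1.5 ⇒ ∉ W
candidate 4: n = (1, -1, 1, 1) → π⊥ ≈ (+2.41421, -1.00000); max(|x|,|y|,|x±y|/√2) = 2.41421 > 1.5 ⇒ ∉ W
candidate 5: n = (1, 1, -1, -1) → π⊥ ≈ (-0.41421, +1.00000); max(|x|,|y|,|x±y|/√2) = 1.00000 ≤ 1.5 ⇒ ∈ W
candidate 6: n = (-1, 0, 1, 0) → π⊥ ≈ (-1.00000, -1.00000); max(|x|,|y|,|x±y|/√2) = 1.41421 ≤ 1.5 ⇒ ∈ W
candidate 7: n = (-3, 0, -1, -3) → π⊥ ≈ (-5.12132, -1.12132); max(|x|,|y|,|x±y|/√2) = 5.12132 > 1.5 ⇒ ∉ W
candidate 8: n = (2, -2, -3, 0) → π⊥ ≈ (+3.41421, +1.58579); max(|x|,|y|,|x±y|/√2) = 3.53553 > 1.5 ⇒ ∉ W

5, 6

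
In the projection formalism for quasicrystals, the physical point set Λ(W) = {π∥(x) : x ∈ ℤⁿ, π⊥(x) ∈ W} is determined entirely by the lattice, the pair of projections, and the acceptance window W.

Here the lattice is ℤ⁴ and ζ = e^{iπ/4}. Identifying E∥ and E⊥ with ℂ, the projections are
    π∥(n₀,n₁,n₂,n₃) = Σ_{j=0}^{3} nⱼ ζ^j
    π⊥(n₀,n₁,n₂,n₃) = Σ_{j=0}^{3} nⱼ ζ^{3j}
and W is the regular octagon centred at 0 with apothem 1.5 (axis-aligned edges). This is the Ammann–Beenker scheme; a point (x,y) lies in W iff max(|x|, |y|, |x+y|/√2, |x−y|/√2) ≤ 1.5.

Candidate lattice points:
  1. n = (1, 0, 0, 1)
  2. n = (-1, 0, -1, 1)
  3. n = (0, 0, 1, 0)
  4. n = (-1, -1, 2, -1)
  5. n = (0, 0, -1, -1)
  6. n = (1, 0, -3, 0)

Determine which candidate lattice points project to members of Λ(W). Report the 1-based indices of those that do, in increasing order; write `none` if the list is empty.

Internal map: ζ^{3j} for j=0..3 gives (1,0), (−√2/2,√2/2), (0,−1), (√2/2,√2/2).
#1 (1, 0, 0, 1): internal (1.70711, 0.70711); octagon support 1.70711 vs apothem 1.5 → ∉ W
#2 (-1, 0, -1, 1): internal (-0.29289, 1.70711); octagon support 1.70711 vs apothem 1.5 → ∉ W
#3 (0, 0, 1, 0): internal (0.00000, -1.00000); octagon support 1.00000 vs apothem 1.5 → ∈ W
#4 (-1, -1, 2, -1): internal (-1.00000, -3.41421); octagon support 3.41421 vs apothem 1.5 → ∉ W
#5 (0, 0, -1, -1): internal (-0.70711, 0.29289); octagon support 0.70711 vs apothem 1.5 → ∈ W
#6 (1, 0, -3, 0): internal (1.00000, 3.00000); octagon support 3.00000 vs apothem 1.5 → ∉ W

3, 5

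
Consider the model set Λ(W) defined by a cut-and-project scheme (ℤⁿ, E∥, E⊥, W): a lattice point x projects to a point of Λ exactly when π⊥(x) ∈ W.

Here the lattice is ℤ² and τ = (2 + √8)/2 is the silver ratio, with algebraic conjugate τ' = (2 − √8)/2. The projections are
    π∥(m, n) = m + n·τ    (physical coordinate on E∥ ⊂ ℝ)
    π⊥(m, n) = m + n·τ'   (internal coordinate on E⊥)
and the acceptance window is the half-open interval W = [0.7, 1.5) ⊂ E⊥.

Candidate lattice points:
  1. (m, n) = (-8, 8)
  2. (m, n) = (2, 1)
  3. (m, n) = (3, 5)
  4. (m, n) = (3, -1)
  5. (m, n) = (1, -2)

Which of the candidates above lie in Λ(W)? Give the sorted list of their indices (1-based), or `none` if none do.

Compute τ' = (2−√8)/2 = -0.41421, so π⊥(m,n) = m -0.41421·n.
[1] lift (-8,8): star map gives -11.31371; window check 0.7 ≤ -11.31371 < 1.5 is false → out
[2] lift (2,1): star map gives 1.58579; window check 0.7 ≤ 1.58579 < 1.5 is false → out
[3] lift (3,5): star map gives 0.92893; window check 0.7 ≤ 0.92893 < 1.5 is true → IN Λ
[4] lift (3,-1): star map gives 3.41421; window check 0.7 ≤ 3.41421 < 1.5 is false → out
[5] lift (1,-2): star map gives 1.82843; window check 0.7 ≤ 1.82843 < 1.5 is false → out

3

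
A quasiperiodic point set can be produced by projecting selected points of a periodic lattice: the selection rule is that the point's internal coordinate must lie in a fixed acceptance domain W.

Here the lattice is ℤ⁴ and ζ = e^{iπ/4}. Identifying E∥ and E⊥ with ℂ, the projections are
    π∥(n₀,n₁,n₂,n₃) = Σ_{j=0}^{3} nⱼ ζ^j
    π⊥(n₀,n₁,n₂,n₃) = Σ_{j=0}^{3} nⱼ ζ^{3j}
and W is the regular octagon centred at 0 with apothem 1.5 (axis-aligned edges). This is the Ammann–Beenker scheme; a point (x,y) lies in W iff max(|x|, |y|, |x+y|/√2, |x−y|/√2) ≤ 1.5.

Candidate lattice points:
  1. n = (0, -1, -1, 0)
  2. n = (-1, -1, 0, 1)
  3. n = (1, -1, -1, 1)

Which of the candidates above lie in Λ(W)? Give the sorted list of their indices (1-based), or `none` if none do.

1, 2

Internal map: ζ^{3j} for j=0..3 gives (1,0), (−√2/2,√2/2), (0,−1), (√2/2,√2/2).
candidate 1: n = (0, -1, -1, 0) → π⊥ ≈ (+0.70711, +0.29289); max(|x|,|y|,|x±y|/√2) = 0.70711 ≤ 1.5 ⇒ ∈ W
candidate 2: n = (-1, -1, 0, 1) → π⊥ ≈ (+0.41421, +0.00000); max(|x|,|y|,|x±y|/√2) = 0.41421 ≤ 1.5 ⇒ ∈ W
candidate 3: n = (1, -1, -1, 1) → π⊥ ≈ (+2.41421, +1.00000); max(|x|,|y|,|x±y|/√2) = 2.41421 > 1.5 ⇒ ∉ W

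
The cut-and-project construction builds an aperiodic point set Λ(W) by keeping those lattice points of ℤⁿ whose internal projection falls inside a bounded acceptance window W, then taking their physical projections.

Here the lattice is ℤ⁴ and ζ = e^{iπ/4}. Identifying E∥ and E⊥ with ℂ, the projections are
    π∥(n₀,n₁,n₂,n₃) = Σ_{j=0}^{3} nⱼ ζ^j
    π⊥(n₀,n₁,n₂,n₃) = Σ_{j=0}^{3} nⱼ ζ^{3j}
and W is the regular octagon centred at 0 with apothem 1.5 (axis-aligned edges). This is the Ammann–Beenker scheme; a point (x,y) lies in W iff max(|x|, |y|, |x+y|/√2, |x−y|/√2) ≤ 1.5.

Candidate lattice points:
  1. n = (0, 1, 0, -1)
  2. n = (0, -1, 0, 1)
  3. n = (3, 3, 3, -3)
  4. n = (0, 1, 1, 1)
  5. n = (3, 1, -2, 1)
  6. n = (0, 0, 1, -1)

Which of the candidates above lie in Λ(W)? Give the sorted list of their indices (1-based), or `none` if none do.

1, 2, 4

π⊥(n) = n₀ + n₁ζ³ + n₂ζ⁶ + n₃ζ⁹ where ζ = e^{iπ/4}.
candidate 1: n = (0, 1, 0, -1) → π⊥ ≈ (-1.4142, +0.0000); max(|x|,|y|,|x±y|/√2) = 1.4142 ≤ 1.5 ⇒ ∈ W
candidate 2: n = (0, -1, 0, 1) → π⊥ ≈ (+1.4142, +0.0000); max(|x|,|y|,|x±y|/√2) = 1.4142 ≤ 1.5 ⇒ ∈ W
candidate 3: n = (3, 3, 3, -3) → π⊥ ≈ (-1.2426, -3.0000); max(|x|,|y|,|x±y|/√2) = 3.0000 > 1.5 ⇒ ∉ W
candidate 4: n = (0, 1, 1, 1) → π⊥ ≈ (+0.0000, +0.4142); max(|x|,|y|,|x±y|/√2) = 0.4142 ≤ 1.5 ⇒ ∈ W
candidate 5: n = (3, 1, -2, 1) → π⊥ ≈ (+3.0000, +3.4142); max(|x|,|y|,|x±y|/√2) = 4.5355 > 1.5 ⇒ ∉ W
candidate 6: n = (0, 0, 1, -1) → π⊥ ≈ (-0.7071, -1.7071); max(|x|,|y|,|x±y|/√2) = 1.7071 > 1.5 ⇒ ∉ W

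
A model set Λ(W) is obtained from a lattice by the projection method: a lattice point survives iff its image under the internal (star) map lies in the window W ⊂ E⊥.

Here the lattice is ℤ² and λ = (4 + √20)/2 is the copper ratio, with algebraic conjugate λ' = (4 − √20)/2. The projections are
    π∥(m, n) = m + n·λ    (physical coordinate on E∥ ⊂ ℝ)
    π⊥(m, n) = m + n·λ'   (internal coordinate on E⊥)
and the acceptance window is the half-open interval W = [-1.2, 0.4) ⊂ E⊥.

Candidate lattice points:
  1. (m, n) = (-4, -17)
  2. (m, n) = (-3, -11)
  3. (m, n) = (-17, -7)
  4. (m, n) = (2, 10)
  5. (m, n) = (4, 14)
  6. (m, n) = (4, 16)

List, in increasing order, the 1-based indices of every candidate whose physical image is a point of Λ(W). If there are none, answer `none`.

1, 2, 4, 6

Compute λ' = (4−√20)/2 = -0.23607, so π⊥(m,n) = m -0.23607·n.
#1 (-4,-17): internal coord -4 + (-17)·λ' = +0.01316; +0.01316 ∈ [-1.2, 0.4) → IN Λ
#2 (-3,-11): internal coord -3 + (-11)·λ' = -0.40325; -0.40325 ∈ [-1.2, 0.4) → IN Λ
#3 (-17,-7): internal coord -17 + (-7)·λ' = -15.34752; -15.34752 ∉ [-1.2, 0.4) → out
#4 (2,10): internal coord 2 + (10)·λ' = -0.36068; -0.36068 ∈ [-1.2, 0.4) → IN Λ
#5 (4,14): internal coord 4 + (14)·λ' = +0.69505; +0.69505 ∉ [-1.2, 0.4) → out
#6 (4,16): internal coord 4 + (16)·λ' = +0.22291; +0.22291 ∈ [-1.2, 0.4) → IN Λ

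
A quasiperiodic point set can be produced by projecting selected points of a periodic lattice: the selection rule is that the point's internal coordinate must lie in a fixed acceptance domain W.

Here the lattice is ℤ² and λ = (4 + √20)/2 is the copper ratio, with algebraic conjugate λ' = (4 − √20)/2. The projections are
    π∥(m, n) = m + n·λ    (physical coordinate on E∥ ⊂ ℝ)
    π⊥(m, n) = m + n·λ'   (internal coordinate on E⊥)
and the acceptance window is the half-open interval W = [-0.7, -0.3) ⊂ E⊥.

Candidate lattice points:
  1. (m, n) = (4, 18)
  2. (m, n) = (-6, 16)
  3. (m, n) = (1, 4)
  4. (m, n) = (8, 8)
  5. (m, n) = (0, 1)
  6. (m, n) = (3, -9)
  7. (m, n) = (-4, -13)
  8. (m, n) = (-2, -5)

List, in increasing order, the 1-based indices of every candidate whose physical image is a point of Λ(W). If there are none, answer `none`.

none

λ' = (4−√20)/2 ≈ -0.236068.
#1 (4,18): internal coord 4 + (18)·λ' = -0.249224; -0.249224 ∉ [-0.7, -0.3) → out
#2 (-6,16): internal coord -6 + (16)·λ' = -9.777088; -9.777088 ∉ [-0.7, -0.3) → out
#3 (1,4): internal coord 1 + (4)·λ' = +0.055728; +0.055728 ∉ [-0.7, -0.3) → out
#4 (8,8): internal coord 8 + (8)·λ' = +6.111456; +6.111456 ∉ [-0.7, -0.3) → out
#5 (0,1): internal coord 0 + (1)·λ' = -0.236068; -0.236068 ∉ [-0.7, -0.3) → out
#6 (3,-9): internal coord 3 + (-9)·λ' = +5.124612; +5.124612 ∉ [-0.7, -0.3) → out
#7 (-4,-13): internal coord -4 + (-13)·λ' = -0.931116; -0.931116 ∉ [-0.7, -0.3) → out
#8 (-2,-5): internal coord -2 + (-5)·λ' = -0.819660; -0.819660 ∉ [-0.7, -0.3) → out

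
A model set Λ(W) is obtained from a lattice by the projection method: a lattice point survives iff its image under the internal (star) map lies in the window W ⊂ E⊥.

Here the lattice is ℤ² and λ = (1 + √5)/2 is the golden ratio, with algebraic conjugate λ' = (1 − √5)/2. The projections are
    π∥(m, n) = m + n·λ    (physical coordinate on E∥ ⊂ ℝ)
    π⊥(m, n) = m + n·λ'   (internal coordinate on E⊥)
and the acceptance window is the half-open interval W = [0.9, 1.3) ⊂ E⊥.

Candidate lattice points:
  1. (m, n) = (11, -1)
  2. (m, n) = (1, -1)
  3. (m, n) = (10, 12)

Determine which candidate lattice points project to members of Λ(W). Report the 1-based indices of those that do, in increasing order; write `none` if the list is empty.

Numerically λ ≈ 1.6180 and λ' = −1/λ ≈ -0.6180.
candidate 1: (m,n)=(11,-1) → π∥ = 11-1·λ ≈ 9.3820, π⊥ = 11-1·λ' ≈ 11.6180 ∉ [0.9, 1.3) ⇒ out
candidate 2: (m,n)=(1,-1) → π∥ = 1-1·λ ≈ -0.6180, π⊥ = 1-1·λ' ≈ 1.6180 ∉ [0.9, 1.3) ⇒ out
candidate 3: (m,n)=(10,12) → π∥ = 10+12·λ ≈ 29.4164, π⊥ = 10+12·λ' ≈ 2.5836 ∉ [0.9, 1.3) ⇒ out

none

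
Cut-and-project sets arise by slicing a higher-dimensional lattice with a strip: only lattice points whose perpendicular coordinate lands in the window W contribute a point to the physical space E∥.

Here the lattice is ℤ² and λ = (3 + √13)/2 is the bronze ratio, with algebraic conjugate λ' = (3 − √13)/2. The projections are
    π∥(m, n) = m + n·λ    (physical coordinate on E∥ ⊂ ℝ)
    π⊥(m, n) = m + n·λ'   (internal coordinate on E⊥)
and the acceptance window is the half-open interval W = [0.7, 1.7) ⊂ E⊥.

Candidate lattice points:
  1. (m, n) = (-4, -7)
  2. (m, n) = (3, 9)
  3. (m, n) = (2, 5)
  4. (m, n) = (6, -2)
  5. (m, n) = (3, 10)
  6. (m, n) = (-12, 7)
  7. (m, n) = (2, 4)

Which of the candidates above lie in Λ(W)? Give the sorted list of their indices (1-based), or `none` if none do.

7

Compute λ' = (3−√13)/2 = -0.302776, so π⊥(m,n) = m -0.302776·n.
candidate 1: (m,n)=(-4,-7) → π∥ = -4-7·λ ≈ -27.119429, π⊥ = -4-7·λ' ≈ -1.880571 ∉ [0.7, 1.7) ⇒ out
candidate 2: (m,n)=(3,9) → π∥ = 3+9·λ ≈ 32.724981, π⊥ = 3+9·λ' ≈ 0.275019 ∉ [0.7, 1.7) ⇒ out
candidate 3: (m,n)=(2,5) → π∥ = 2+5·λ ≈ 18.513878, π⊥ = 2+5·λ' ≈ 0.486122 ∉ [0.7, 1.7) ⇒ out
candidate 4: (m,n)=(6,-2) → π∥ = 6-2·λ ≈ -0.605551, π⊥ = 6-2·λ' ≈ 6.605551 ∉ [0.7, 1.7) ⇒ out
candidate 5: (m,n)=(3,10) → π∥ = 3+10·λ ≈ 36.027756, π⊥ = 3+10·λ' ≈ -0.027756 ∉ [0.7, 1.7) ⇒ out
candidate 6: (m,n)=(-12,7) → π∥ = -12+7·λ ≈ 11.119429, π⊥ = -12+7·λ' ≈ -14.119429 ∉ [0.7, 1.7) ⇒ out
candidate 7: (m,n)=(2,4) → π∥ = 2+4·λ ≈ 15.211103, π⊥ = 2+4·λ' ≈ 0.788897 ∈ [0.7, 1.7) ⇒ IN Λ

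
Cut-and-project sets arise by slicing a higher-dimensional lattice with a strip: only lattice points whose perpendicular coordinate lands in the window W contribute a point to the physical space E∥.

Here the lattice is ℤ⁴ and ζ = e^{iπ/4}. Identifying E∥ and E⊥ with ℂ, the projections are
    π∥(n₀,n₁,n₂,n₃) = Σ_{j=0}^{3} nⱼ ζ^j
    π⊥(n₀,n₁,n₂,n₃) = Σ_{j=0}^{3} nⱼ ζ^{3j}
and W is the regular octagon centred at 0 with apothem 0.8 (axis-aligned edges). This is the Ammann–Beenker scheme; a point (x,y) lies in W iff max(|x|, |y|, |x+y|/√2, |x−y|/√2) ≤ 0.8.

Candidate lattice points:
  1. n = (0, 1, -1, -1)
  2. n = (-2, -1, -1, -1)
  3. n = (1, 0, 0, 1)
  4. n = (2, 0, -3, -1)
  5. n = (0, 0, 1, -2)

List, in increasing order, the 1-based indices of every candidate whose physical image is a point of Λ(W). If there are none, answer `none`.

none

Internal map: ζ^{3j} for j=0..3 gives (1,0), (−√2/2,√2/2), (0,−1), (√2/2,√2/2).
candidate 1: n = (0, 1, -1, -1) → π⊥ ≈ (-1.4142, +1.0000); max(|x|,|y|,|x±y|/√2) = 1.7071 > 0.8 ⇒ ∉ W
candidate 2: n = (-2, -1, -1, -1) → π⊥ ≈ (-2.0000, -0.4142); max(|x|,|y|,|x±y|/√2) = 2.0000 > 0.8 ⇒ ∉ W
candidate 3: n = (1, 0, 0, 1) → π⊥ ≈ (+1.7071, +0.7071); max(|x|,|y|,|x±y|/√2) = 1.7071 > 0.8 ⇒ ∉ W
candidate 4: n = (2, 0, -3, -1) → π⊥ ≈ (+1.2929, +2.2929); max(|x|,|y|,|x±y|/√2) = 2.5355 > 0.8 ⇒ ∉ W
candidate 5: n = (0, 0, 1, -2) → π⊥ ≈ (-1.4142, -2.4142); max(|x|,|y|,|x±y|/√2) = 2.7071 > 0.8 ⇒ ∉ W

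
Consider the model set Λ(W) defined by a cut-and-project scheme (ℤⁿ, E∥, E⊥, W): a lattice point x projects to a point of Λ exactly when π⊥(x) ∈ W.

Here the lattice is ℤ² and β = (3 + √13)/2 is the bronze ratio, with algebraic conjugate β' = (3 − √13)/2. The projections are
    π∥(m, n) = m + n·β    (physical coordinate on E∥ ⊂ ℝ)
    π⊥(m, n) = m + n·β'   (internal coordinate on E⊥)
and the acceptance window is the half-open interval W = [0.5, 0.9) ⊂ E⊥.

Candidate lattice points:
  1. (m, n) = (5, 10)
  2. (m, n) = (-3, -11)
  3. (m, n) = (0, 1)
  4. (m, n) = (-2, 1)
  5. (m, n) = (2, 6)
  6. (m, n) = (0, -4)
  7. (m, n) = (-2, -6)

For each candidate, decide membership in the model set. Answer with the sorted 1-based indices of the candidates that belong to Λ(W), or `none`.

Compute β' = (3−√13)/2 = -0.30278, so π⊥(m,n) = m -0.30278·n.
#1 (5,10): internal coord 5 + (10)·β' = +1.97224; +1.97224 ∉ [0.5, 0.9) → out
#2 (-3,-11): internal coord -3 + (-11)·β' = +0.33053; +0.33053 ∉ [0.5, 0.9) → out
#3 (0,1): internal coord 0 + (1)·β' = -0.30278; -0.30278 ∉ [0.5, 0.9) → out
#4 (-2,1): internal coord -2 + (1)·β' = -2.30278; -2.30278 ∉ [0.5, 0.9) → out
#5 (2,6): internal coord 2 + (6)·β' = +0.18335; +0.18335 ∉ [0.5, 0.9) → out
#6 (0,-4): internal coord 0 + (-4)·β' = +1.21110; +1.21110 ∉ [0.5, 0.9) → out
#7 (-2,-6): internal coord -2 + (-6)·β' = -0.18335; -0.18335 ∉ [0.5, 0.9) → out

none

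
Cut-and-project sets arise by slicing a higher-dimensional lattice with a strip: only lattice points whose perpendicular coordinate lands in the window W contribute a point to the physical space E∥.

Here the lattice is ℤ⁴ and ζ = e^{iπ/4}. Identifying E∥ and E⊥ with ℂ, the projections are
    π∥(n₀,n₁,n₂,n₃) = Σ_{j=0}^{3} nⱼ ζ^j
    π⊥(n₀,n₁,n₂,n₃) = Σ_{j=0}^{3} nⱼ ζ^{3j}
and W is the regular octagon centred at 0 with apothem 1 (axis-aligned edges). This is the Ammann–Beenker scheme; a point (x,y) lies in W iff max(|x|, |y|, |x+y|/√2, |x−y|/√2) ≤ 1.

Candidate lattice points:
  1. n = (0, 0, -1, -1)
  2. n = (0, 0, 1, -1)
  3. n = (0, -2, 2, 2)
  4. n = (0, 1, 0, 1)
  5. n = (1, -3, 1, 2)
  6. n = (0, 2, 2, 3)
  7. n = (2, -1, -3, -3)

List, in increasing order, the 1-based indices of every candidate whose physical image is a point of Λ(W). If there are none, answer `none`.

With ζ = e^{iπ/4} the internal vectors are ζ^0,ζ^3,ζ^6,ζ^9.
#1 (0, 0, -1, -1): internal (-0.707107, 0.292893); octagon support 0.707107 vs apothem 1 → ∈ W
#2 (0, 0, 1, -1): internal (-0.707107, -1.707107); octagon support 1.707107 vs apothem 1 → ∉ W
#3 (0, -2, 2, 2): internal (2.828427, -2.000000); octagon support 3.414214 vs apothem 1 → ∉ W
#4 (0, 1, 0, 1): internal (0.000000, 1.414214); octagon support 1.414214 vs apothem 1 → ∉ W
#5 (1, -3, 1, 2): internal (4.535534, -1.707107); octagon support 4.535534 vs apothem 1 → ∉ W
#6 (0, 2, 2, 3): internal (0.707107, 1.535534); octagon support 1.585786 vs apothem 1 → ∉ W
#7 (2, -1, -3, -3): internal (0.585786, 0.171573); octagon support 0.585786 vs apothem 1 → ∈ W

1, 7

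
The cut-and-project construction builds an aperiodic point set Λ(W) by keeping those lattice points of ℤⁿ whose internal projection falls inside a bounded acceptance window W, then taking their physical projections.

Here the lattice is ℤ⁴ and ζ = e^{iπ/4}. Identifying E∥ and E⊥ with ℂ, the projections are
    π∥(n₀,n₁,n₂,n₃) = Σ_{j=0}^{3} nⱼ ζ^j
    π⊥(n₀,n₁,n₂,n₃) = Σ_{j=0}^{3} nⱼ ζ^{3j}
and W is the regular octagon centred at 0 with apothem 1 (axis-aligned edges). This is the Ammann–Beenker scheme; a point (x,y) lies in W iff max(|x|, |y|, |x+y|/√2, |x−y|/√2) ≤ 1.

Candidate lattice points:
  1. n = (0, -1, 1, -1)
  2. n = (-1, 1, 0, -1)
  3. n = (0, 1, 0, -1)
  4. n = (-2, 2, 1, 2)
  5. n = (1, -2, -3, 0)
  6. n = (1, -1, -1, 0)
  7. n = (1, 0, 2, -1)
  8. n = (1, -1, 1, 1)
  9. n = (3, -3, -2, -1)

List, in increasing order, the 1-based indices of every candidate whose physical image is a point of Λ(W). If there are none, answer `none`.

Internal map: ζ^{3j} for j=0..3 gives (1,0), (−√2/2,√2/2), (0,−1), (√2/2,√2/2).
#1 (0, -1, 1, -1): internal (0.00000, -2.41421); octagon support 2.41421 vs apothem 1 → ∉ W
#2 (-1, 1, 0, -1): internal (-2.41421, 0.00000); octagon support 2.41421 vs apothem 1 → ∉ W
#3 (0, 1, 0, -1): internal (-1.41421, 0.00000); octagon support 1.41421 vs apothem 1 → ∉ W
#4 (-2, 2, 1, 2): internal (-2.00000, 1.82843); octagon support 2.70711 vs apothem 1 → ∉ W
#5 (1, -2, -3, 0): internal (2.41421, 1.58579); octagon support 2.82843 vs apothem 1 → ∉ W
#6 (1, -1, -1, 0): internal (1.70711, 0.29289); octagon support 1.70711 vs apothem 1 → ∉ W
#7 (1, 0, 2, -1): internal (0.29289, -2.70711); octagon support 2.70711 vs apothem 1 → ∉ W
#8 (1, -1, 1, 1): internal (2.41421, -1.00000); octagon support 2.41421 vs apothem 1 → ∉ W
#9 (3, -3, -2, -1): internal (4.41421, -0.82843); octagon support 4.41421 vs apothem 1 → ∉ W

none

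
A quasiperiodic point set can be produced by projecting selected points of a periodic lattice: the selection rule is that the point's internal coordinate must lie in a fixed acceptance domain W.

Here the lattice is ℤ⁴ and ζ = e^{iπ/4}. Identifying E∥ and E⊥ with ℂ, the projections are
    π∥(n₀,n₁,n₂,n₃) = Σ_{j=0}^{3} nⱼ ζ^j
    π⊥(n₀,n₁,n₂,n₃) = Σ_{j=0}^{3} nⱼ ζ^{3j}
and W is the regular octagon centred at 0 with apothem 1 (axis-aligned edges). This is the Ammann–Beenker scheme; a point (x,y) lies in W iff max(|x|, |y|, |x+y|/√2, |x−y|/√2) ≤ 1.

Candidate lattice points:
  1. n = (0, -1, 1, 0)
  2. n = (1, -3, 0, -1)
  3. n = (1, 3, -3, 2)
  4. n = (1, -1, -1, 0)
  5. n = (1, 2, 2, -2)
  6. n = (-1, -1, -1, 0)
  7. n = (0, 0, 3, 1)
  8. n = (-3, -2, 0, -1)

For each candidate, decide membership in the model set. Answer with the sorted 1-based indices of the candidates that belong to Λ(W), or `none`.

Internal map: ζ^{3j} for j=0..3 gives (1,0), (−√2/2,√2/2), (0,−1), (√2/2,√2/2).
#1 (0, -1, 1, 0): internal (0.707107, -1.707107); octagon support 1.707107 vs apothem 1 → ∉ W
#2 (1, -3, 0, -1): internal (2.414214, -2.828427); octagon support 3.707107 vs apothem 1 → ∉ W
#3 (1, 3, -3, 2): internal (0.292893, 6.535534); octagon support 6.535534 vs apothem 1 → ∉ W
#4 (1, -1, -1, 0): internal (1.707107, 0.292893); octagon support 1.707107 vs apothem 1 → ∉ W
#5 (1, 2, 2, -2): internal (-1.828427, -2.000000); octagon support 2.707107 vs apothem 1 → ∉ W
#6 (-1, -1, -1, 0): internal (-0.292893, 0.292893); octagon support 0.414214 vs apothem 1 → ∈ W
#7 (0, 0, 3, 1): internal (0.707107, -2.292893); octagon support 2.292893 vs apothem 1 → ∉ W
#8 (-3, -2, 0, -1): internal (-2.292893, -2.121320); octagon support 3.121320 vs apothem 1 → ∉ W

6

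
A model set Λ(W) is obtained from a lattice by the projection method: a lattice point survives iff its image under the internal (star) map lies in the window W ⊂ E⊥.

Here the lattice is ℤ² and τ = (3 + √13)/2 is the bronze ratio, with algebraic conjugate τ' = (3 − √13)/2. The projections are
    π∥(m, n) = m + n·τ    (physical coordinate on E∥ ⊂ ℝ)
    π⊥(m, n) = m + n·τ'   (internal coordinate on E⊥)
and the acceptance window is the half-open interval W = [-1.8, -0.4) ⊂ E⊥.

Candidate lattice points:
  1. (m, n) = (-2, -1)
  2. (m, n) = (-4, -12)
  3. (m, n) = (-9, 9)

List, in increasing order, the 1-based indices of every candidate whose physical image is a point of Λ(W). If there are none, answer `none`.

1

τ' = (3−√13)/2 ≈ -0.302776.
candidate 1: (m,n)=(-2,-1) → π∥ = -2-1·τ ≈ -5.302776, π⊥ = -2-1·τ' ≈ -1.697224 ∈ [-1.8, -0.4) ⇒ IN Λ
candidate 2: (m,n)=(-4,-12) → π∥ = -4-12·τ ≈ -43.633308, π⊥ = -4-12·τ' ≈ -0.366692 ∉ [-1.8, -0.4) ⇒ out
candidate 3: (m,n)=(-9,9) → π∥ = -9+9·τ ≈ 20.724981, π⊥ = -9+9·τ' ≈ -11.724981 ∉ [-1.8, -0.4) ⇒ out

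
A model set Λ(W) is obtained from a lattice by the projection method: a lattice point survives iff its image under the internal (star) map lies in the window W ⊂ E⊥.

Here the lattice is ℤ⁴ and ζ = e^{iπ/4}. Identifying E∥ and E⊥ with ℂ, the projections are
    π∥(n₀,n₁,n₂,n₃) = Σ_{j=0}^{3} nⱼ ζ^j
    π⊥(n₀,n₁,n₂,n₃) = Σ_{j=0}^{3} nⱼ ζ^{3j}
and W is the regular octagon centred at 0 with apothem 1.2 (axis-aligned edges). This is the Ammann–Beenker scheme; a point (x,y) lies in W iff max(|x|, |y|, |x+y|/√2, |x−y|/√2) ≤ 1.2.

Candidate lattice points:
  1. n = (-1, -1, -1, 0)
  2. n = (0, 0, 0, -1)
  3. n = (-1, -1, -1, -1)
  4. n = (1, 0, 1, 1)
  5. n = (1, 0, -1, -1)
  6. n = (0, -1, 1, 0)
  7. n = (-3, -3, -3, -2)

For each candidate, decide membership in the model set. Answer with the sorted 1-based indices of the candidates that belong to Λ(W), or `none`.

With ζ = e^{iπ/4} the internal vectors are ζ^0,ζ^3,ζ^6,ζ^9.
#1 (-1, -1, -1, 0): internal (-0.292893, 0.292893); octagon support 0.414214 vs apothem 1.2 → ∈ W
#2 (0, 0, 0, -1): internal (-0.707107, -0.707107); octagon support 1.000000 vs apothem 1.2 → ∈ W
#3 (-1, -1, -1, -1): internal (-1.000000, -0.414214); octagon support 1.000000 vs apothem 1.2 → ∈ W
#4 (1, 0, 1, 1): internal (1.707107, -0.292893); octagon support 1.707107 vs apothem 1.2 → ∉ W
#5 (1, 0, -1, -1): internal (0.292893, 0.292893); octagon support 0.414214 vs apothem 1.2 → ∈ W
#6 (0, -1, 1, 0): internal (0.707107, -1.707107); octagon support 1.707107 vs apothem 1.2 → ∉ W
#7 (-3, -3, -3, -2): internal (-2.292893, -0.535534); octagon support 2.292893 vs apothem 1.2 → ∉ W

1, 2, 3, 5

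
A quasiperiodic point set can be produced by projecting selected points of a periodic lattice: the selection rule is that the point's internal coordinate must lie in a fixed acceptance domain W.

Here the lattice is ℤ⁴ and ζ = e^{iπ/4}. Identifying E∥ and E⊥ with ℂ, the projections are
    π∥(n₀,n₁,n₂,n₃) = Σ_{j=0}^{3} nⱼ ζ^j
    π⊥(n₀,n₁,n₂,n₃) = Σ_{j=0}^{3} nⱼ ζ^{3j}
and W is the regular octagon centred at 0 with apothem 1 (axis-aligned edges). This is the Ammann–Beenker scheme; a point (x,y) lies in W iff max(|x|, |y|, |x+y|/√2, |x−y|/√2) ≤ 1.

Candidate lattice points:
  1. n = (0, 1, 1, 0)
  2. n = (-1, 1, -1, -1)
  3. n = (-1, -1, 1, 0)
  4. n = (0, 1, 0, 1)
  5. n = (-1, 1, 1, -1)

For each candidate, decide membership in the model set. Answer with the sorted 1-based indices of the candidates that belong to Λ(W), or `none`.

1

With ζ = e^{iπ/4} the internal vectors are ζ^0,ζ^3,ζ^6,ζ^9.
candidate 1: n = (0, 1, 1, 0) → π⊥ ≈ (-0.7071, -0.2929); max(|x|,|y|,|x±y|/√2) = 0.7071 ≤ 1 ⇒ ∈ W
candidate 2: n = (-1, 1, -1, -1) → π⊥ ≈ (-2.4142, +1.0000); max(|x|,|y|,|x±y|/√2) = 2.4142 > 1 ⇒ ∉ W
candidate 3: n = (-1, -1, 1, 0) → π⊥ ≈ (-0.2929, -1.7071); max(|x|,|y|,|x±y|/√2) = 1.7071 > 1 ⇒ ∉ W
candidate 4: n = (0, 1, 0, 1) → π⊥ ≈ (+0.0000, +1.4142); max(|x|,|y|,|x±y|/√2) = 1.4142 > 1 ⇒ ∉ W
candidate 5: n = (-1, 1, 1, -1) → π⊥ ≈ (-2.4142, -1.0000); max(|x|,|y|,|x±y|/√2) = 2.4142 > 1 ⇒ ∉ W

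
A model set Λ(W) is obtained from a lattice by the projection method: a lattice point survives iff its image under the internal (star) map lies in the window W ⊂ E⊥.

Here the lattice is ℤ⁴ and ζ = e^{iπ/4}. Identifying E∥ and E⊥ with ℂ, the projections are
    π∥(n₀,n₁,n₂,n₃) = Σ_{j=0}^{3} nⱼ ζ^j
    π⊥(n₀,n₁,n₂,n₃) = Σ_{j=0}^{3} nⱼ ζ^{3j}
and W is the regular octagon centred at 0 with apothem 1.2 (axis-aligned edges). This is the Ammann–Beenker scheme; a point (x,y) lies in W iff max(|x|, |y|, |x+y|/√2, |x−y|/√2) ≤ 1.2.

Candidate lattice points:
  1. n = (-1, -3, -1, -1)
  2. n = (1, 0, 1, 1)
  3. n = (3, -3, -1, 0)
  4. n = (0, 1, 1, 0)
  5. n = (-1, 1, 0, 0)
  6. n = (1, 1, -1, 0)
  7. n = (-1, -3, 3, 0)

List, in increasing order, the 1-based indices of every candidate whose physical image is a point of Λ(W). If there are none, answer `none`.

4

π⊥(n) = n₀ + n₁ζ³ + n₂ζ⁶ + n₃ζ⁹ where ζ = e^{iπ/4}.
#1 (-1, -3, -1, -1): internal (0.414214, -1.828427); octagon support 1.828427 vs apothem 1.2 → ∉ W
#2 (1, 0, 1, 1): internal (1.707107, -0.292893); octagon support 1.707107 vs apothem 1.2 → ∉ W
#3 (3, -3, -1, 0): internal (5.121320, -1.121320); octagon support 5.121320 vs apothem 1.2 → ∉ W
#4 (0, 1, 1, 0): internal (-0.707107, -0.292893); octagon support 0.707107 vs apothem 1.2 → ∈ W
#5 (-1, 1, 0, 0): internal (-1.707107, 0.707107); octagon support 1.707107 vs apothem 1.2 → ∉ W
#6 (1, 1, -1, 0): internal (0.292893, 1.707107); octagon support 1.707107 vs apothem 1.2 → ∉ W
#7 (-1, -3, 3, 0): internal (1.121320, -5.121320); octagon support 5.121320 vs apothem 1.2 → ∉ W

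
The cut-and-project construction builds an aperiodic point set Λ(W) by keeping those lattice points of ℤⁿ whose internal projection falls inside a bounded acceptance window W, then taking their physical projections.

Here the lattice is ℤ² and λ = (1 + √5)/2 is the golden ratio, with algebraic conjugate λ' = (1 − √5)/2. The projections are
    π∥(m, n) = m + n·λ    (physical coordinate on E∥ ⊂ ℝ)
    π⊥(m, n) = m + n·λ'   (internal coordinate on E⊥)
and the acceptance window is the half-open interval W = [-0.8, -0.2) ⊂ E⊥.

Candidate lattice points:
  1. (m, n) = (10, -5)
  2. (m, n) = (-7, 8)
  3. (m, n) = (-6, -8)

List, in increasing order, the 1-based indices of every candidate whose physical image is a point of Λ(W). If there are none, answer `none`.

none

Compute λ' = (1−√5)/2 = -0.618034, so π⊥(m,n) = m -0.618034·n.
[1] lift (10,-5): star map gives 13.090170; window check -0.8 ≤ 13.090170 < -0.2 is false → out
[2] lift (-7,8): star map gives -11.944272; window check -0.8 ≤ -11.944272 < -0.2 is false → out
[3] lift (-6,-8): star map gives -1.055728; window check -0.8 ≤ -1.055728 < -0.2 is false → out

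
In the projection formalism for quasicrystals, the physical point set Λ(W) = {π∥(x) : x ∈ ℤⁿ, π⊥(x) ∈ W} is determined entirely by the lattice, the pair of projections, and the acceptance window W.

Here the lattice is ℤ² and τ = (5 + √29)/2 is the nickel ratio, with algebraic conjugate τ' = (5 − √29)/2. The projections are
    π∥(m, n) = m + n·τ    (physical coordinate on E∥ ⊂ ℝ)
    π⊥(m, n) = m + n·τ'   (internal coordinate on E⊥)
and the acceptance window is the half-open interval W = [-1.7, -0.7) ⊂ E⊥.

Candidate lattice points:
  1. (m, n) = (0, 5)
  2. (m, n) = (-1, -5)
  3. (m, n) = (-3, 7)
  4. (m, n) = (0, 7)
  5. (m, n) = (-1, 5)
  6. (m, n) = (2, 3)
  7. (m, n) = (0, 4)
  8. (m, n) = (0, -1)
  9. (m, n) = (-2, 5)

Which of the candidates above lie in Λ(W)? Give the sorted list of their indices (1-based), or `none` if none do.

Compute τ' = (5−√29)/2 = -0.1926, so π⊥(m,n) = m -0.1926·n.
[1] lift (0,5): star map gives -0.9629; window check -1.7 ≤ -0.9629 < -0.7 is true → IN Λ
[2] lift (-1,-5): star map gives -0.0371; window check -1.7 ≤ -0.0371 < -0.7 is false → out
[3] lift (-3,7): star map gives -4.3481; window check -1.7 ≤ -4.3481 < -0.7 is false → out
[4] lift (0,7): star map gives -1.3481; window check -1.7 ≤ -1.3481 < -0.7 is true → IN Λ
[5] lift (-1,5): star map gives -1.9629; window check -1.7 ≤ -1.9629 < -0.7 is false → out
[6] lift (2,3): star map gives 1.4223; window check -1.7 ≤ 1.4223 < -0.7 is false → out
[7] lift (0,4): star map gives -0.7703; window check -1.7 ≤ -0.7703 < -0.7 is true → IN Λ
[8] lift (0,-1): star map gives 0.1926; window check -1.7 ≤ 0.1926 < -0.7 is false → out
[9] lift (-2,5): star map gives -2.9629; window check -1.7 ≤ -2.9629 < -0.7 is false → out

1, 4, 7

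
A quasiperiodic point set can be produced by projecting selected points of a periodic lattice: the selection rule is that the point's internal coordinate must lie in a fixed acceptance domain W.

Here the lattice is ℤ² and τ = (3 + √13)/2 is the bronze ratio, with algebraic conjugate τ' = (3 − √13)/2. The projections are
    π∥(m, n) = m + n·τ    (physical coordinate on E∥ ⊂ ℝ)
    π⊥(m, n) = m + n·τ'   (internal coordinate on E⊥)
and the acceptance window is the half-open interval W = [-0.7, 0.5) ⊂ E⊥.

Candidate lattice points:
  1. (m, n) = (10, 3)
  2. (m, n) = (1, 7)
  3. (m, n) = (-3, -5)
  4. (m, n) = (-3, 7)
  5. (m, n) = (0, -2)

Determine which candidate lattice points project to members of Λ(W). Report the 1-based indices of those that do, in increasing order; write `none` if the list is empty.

Numerically τ ≈ 3.30278 and τ' = −1/τ ≈ -0.30278.
candidate 1: (m,n)=(10,3) → π∥ = 10+3·τ ≈ 19.90833, π⊥ = 10+3·τ' ≈ 9.09167 ∉ [-0.7, 0.5) ⇒ out
candidate 2: (m,n)=(1,7) → π∥ = 1+7·τ ≈ 24.11943, π⊥ = 1+7·τ' ≈ -1.11943 ∉ [-0.7, 0.5) ⇒ out
candidate 3: (m,n)=(-3,-5) → π∥ = -3-5·τ ≈ -19.51388, π⊥ = -3-5·τ' ≈ -1.48612 ∉ [-0.7, 0.5) ⇒ out
candidate 4: (m,n)=(-3,7) → π∥ = -3+7·τ ≈ 20.11943, π⊥ = -3+7·τ' ≈ -5.11943 ∉ [-0.7, 0.5) ⇒ out
candidate 5: (m,n)=(0,-2) → π∥ = 0-2·τ ≈ -6.60555, π⊥ = 0-2·τ' ≈ 0.60555 ∉ [-0.7, 0.5) ⇒ out

none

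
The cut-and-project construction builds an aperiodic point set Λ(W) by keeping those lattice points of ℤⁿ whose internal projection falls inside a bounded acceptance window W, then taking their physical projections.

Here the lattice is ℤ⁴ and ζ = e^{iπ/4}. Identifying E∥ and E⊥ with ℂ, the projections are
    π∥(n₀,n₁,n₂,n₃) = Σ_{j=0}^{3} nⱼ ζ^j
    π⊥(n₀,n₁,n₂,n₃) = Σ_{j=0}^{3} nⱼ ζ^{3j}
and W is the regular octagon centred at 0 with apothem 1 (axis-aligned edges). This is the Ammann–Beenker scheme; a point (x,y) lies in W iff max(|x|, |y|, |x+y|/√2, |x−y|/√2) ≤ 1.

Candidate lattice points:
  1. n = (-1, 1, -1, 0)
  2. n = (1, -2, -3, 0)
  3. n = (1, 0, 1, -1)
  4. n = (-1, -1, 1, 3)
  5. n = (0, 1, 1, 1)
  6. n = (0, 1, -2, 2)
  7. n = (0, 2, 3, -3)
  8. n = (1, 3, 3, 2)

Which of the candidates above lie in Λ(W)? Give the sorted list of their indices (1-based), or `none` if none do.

With ζ = e^{iπ/4} the internal vectors are ζ^0,ζ^3,ζ^6,ζ^9.
candidate 1: n = (-1, 1, -1, 0) → π⊥ ≈ (-1.70711, +1.70711); max(|x|,|y|,|x±y|/√2) = 2.41421 > 1 ⇒ ∉ W
candidate 2: n = (1, -2, -3, 0) → π⊥ ≈ (+2.41421, +1.58579); max(|x|,|y|,|x±y|/√2) = 2.82843 > 1 ⇒ ∉ W
candidate 3: n = (1, 0, 1, -1) → π⊥ ≈ (+0.29289, -1.70711); max(|x|,|y|,|x±y|/√2) = 1.70711 > 1 ⇒ ∉ W
candidate 4: n = (-1, -1, 1, 3) → π⊥ ≈ (+1.82843, +0.41421); max(|x|,|y|,|x±y|/√2) = 1.82843 > 1 ⇒ ∉ W
candidate 5: n = (0, 1, 1, 1) → π⊥ ≈ (+0.00000, +0.41421); max(|x|,|y|,|x±y|/√2) = 0.41421 ≤ 1 ⇒ ∈ W
candidate 6: n = (0, 1, -2, 2) → π⊥ ≈ (+0.70711, +4.12132); max(|x|,|y|,|x±y|/√2) = 4.12132 > 1 ⇒ ∉ W
candidate 7: n = (0, 2, 3, -3) → π⊥ ≈ (-3.53553, -3.70711); max(|x|,|y|,|x±y|/√2) = 5.12132 > 1 ⇒ ∉ W
candidate 8: n = (1, 3, 3, 2) → π⊥ ≈ (+0.29289, +0.53553); max(|x|,|y|,|x±y|/√2) = 0.58579 ≤ 1 ⇒ ∈ W

5, 8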